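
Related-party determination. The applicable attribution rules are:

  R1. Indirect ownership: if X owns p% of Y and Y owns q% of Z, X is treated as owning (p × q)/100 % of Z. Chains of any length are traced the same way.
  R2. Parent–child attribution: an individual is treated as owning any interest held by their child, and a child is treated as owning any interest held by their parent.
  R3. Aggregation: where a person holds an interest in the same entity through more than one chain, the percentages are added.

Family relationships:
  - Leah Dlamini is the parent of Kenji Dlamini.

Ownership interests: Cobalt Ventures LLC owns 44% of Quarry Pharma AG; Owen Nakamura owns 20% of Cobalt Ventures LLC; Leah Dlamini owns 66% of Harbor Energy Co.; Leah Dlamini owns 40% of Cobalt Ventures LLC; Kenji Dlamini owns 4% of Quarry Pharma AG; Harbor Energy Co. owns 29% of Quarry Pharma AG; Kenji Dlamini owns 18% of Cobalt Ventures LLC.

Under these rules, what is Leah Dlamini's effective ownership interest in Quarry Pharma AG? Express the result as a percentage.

By parent–child attribution (R2), Leah Dlamini is treated as also owning Kenji Dlamini's interest in Cobalt Ventures LLC, giving 40% + 18% = 58%.
By parent–child attribution (R2), Leah Dlamini is treated as owning Kenji Dlamini's 4% interest in Quarry Pharma AG.
Chain via Harbor Energy Co. (R1): 66% × 29% = 19.14% of Quarry Pharma AG.
Chain via Cobalt Ventures LLC (R1): 58% × 44% = 25.52% of Quarry Pharma AG.
Direct interest in Quarry Pharma AG: 4%.
Aggregating (R3): 19.14% + 25.52% + 4% = 48.66%.

48.66%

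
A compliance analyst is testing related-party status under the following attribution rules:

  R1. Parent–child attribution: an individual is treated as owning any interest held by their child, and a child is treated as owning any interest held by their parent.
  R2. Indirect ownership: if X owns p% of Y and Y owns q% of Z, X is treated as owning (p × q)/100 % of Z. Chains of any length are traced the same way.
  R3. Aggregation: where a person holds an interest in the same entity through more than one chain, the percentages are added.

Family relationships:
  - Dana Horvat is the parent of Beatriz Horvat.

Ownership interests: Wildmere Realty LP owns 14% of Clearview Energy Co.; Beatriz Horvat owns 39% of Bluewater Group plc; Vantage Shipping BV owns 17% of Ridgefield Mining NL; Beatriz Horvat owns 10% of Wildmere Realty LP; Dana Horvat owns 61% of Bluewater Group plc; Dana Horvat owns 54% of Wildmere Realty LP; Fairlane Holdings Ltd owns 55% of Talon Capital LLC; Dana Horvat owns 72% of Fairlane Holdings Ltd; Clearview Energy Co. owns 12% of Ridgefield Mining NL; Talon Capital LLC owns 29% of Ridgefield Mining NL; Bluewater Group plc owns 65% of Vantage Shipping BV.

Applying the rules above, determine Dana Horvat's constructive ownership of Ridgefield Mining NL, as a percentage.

23.6092%

By parent–child attribution (R1), Dana Horvat is treated as also owning Beatriz Horvat's interest in Bluewater Group plc, giving 61% + 39% = 100%.
By parent–child attribution (R1), Dana Horvat is treated as also owning Beatriz Horvat's interest in Wildmere Realty LP, giving 54% + 10% = 64%.
Chain via Bluewater Group plc → Vantage Shipping BV (R2): 100% × 65% × 17% = 11.05% of Ridgefield Mining NL.
Chain via Wildmere Realty LP → Clearview Energy Co. (R2): 64% × 14% × 12% = 1.0752% of Ridgefield Mining NL.
Chain via Fairlane Holdings Ltd → Talon Capital LLC (R2): 72% × 55% × 29% = 11.484% of Ridgefield Mining NL.
Aggregating (R3): 11.05% + 1.0752% + 11.484% = 23.6092%.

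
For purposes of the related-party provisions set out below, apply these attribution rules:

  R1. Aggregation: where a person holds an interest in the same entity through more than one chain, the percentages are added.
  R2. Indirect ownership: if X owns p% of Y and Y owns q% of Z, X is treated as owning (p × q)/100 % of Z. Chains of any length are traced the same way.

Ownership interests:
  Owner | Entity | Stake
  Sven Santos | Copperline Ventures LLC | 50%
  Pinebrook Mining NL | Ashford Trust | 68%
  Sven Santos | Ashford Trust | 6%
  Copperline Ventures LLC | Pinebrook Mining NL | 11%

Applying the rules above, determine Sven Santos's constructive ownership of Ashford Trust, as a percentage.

9.74%

Chain via Copperline Ventures LLC → Pinebrook Mining NL (R2): 50% × 11% × 68% = 3.74% of Ashford Trust.
Direct interest in Ashford Trust: 6%.
Aggregating (R1): 3.74% + 6% = 9.74%.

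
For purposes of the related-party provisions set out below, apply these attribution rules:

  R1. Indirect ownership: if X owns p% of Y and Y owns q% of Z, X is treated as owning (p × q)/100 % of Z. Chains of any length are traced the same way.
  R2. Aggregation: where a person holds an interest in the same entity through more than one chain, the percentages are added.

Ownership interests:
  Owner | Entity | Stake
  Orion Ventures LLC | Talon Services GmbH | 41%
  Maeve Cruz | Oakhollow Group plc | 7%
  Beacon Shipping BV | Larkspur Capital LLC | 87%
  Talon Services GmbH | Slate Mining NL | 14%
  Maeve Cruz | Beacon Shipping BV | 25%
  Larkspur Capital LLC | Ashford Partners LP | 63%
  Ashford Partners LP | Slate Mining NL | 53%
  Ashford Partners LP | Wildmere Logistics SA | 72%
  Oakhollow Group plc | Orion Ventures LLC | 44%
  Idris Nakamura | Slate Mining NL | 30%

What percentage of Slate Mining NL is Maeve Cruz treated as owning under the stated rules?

7.439117%

Chain via Beacon Shipping BV → Larkspur Capital LLC → Ashford Partners LP (R1): 25% × 87% × 63% × 53% = 7.262325% of Slate Mining NL.
Chain via Oakhollow Group plc → Orion Ventures LLC → Talon Services GmbH (R1): 7% × 44% × 41% × 14% = 0.176792% of Slate Mining NL.
Aggregating (R2): 7.262325% + 0.176792% = 7.439117%.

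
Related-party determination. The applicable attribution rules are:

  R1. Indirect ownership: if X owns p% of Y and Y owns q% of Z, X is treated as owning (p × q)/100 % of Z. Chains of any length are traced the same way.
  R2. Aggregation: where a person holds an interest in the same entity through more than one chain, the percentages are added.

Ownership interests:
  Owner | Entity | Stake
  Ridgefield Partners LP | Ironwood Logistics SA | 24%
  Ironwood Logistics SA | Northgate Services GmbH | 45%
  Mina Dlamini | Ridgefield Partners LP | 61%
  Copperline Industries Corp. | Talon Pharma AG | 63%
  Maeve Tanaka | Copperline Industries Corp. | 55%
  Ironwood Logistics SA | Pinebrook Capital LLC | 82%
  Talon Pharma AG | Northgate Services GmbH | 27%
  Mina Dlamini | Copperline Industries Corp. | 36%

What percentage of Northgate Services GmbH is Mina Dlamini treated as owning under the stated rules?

Chain via Ridgefield Partners LP → Ironwood Logistics SA (R1): 61% × 24% × 45% = 6.588% of Northgate Services GmbH.
Chain via Copperline Industries Corp. → Talon Pharma AG (R1): 36% × 63% × 27% = 6.1236% of Northgate Services GmbH.
Aggregating (R2): 6.588% + 6.1236% = 12.7116%.

12.7116%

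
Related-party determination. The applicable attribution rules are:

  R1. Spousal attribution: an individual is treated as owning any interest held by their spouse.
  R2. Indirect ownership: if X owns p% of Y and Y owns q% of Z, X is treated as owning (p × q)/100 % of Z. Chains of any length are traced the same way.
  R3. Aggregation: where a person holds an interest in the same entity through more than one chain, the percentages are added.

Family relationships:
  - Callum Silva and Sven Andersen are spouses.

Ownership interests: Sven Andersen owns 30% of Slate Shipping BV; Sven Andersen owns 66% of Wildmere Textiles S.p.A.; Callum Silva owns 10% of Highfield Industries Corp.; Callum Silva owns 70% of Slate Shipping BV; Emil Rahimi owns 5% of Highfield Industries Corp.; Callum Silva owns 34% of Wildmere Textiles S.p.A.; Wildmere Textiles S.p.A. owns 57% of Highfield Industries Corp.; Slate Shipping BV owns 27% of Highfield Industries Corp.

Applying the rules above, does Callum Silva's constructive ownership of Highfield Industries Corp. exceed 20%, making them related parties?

By spousal attribution (R1), Callum Silva is treated as also owning Sven Andersen's interest in Slate Shipping BV, giving 70% + 30% = 100%.
By spousal attribution (R1), Callum Silva is treated as also owning Sven Andersen's interest in Wildmere Textiles S.p.A, giving 34% + 66% = 100%.
Chain via Slate Shipping BV (R2): 100% × 27% = 27% of Highfield Industries Corp.
Chain via Wildmere Textiles S.p.A. (R2): 100% × 57% = 57% of Highfield Industries Corp.
Direct interest in Highfield Industries Corp: 10%.
Aggregating (R3): 27% + 57% + 10% = 94%.
94% exceeds the 20% threshold, so Callum is a related party to Highfield Industries Corp.

Yes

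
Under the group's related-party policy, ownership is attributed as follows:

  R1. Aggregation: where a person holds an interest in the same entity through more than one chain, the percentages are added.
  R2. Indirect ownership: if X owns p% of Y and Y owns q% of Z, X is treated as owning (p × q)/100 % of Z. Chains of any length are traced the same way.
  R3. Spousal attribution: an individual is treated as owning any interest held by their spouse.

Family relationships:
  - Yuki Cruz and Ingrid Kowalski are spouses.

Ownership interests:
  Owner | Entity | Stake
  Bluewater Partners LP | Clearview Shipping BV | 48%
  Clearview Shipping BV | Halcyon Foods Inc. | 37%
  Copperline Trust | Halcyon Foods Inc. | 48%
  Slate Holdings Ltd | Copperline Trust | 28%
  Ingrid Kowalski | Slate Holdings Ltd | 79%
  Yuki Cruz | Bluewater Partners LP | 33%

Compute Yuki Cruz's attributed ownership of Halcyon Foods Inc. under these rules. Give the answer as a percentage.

By spousal attribution (R3), Yuki Cruz is treated as owning Ingrid Kowalski's 79% interest in Slate Holdings Ltd.
Chain via Bluewater Partners LP → Clearview Shipping BV (R2): 33% × 48% × 37% = 5.8608% of Halcyon Foods Inc.
Chain via Slate Holdings Ltd → Copperline Trust (R2): 79% × 28% × 48% = 10.6176% of Halcyon Foods Inc.
Aggregating (R1): 5.8608% + 10.6176% = 16.4784%.

16.4784%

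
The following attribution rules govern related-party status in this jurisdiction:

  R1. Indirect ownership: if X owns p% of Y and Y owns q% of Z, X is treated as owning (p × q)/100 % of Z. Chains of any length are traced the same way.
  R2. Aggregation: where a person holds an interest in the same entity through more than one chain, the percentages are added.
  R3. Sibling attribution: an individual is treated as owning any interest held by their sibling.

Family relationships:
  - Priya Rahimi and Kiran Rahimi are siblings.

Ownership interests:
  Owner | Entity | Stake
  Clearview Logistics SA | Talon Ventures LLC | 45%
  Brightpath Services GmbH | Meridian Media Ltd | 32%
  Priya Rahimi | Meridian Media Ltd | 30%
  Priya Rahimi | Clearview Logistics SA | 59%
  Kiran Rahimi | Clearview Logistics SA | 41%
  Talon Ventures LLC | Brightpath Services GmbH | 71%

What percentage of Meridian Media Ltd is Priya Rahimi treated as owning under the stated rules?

By sibling attribution (R3), Priya Rahimi is treated as also owning Kiran Rahimi's interest in Clearview Logistics SA, giving 59% + 41% = 100%.
Chain via Clearview Logistics SA → Talon Ventures LLC → Brightpath Services GmbH (R1): 100% × 45% × 71% × 32% = 10.224% of Meridian Media Ltd.
Direct interest in Meridian Media Ltd: 30%.
Aggregating (R2): 10.224% + 30% = 40.224%.

40.224%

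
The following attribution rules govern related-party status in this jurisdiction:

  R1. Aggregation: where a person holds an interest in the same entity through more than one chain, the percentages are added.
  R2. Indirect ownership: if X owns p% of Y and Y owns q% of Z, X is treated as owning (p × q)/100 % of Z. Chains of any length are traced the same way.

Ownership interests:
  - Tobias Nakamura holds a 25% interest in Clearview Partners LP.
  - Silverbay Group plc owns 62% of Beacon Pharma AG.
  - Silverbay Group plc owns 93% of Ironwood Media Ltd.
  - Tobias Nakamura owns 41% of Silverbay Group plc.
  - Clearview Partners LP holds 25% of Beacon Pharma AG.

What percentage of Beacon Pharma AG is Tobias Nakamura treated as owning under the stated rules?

Chain via Silverbay Group plc (R2): 41% × 62% = 25.42% of Beacon Pharma AG.
Chain via Clearview Partners LP (R2): 25% × 25% = 6.25% of Beacon Pharma AG.
Aggregating (R1): 25.42% + 6.25% = 31.67%.

31.67%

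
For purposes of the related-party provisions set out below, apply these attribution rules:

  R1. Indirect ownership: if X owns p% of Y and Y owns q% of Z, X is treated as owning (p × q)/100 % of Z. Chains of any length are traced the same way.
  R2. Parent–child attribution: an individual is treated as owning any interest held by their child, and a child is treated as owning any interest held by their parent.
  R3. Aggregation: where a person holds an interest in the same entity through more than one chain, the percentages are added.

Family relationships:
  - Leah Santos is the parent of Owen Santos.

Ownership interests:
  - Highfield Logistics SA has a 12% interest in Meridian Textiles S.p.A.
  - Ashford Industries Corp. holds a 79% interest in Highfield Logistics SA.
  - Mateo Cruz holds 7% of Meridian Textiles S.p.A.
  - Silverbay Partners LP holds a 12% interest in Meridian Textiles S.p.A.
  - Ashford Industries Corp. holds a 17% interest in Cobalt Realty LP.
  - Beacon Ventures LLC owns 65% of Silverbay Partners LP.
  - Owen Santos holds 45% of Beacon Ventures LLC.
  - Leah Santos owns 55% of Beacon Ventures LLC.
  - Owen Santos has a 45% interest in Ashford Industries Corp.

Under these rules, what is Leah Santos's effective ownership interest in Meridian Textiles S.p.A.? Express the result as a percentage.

By parent–child attribution (R2), Leah Santos is treated as also owning Owen Santos's interest in Beacon Ventures LLC, giving 55% + 45% = 100%.
By parent–child attribution (R2), Leah Santos is treated as owning Owen Santos's 45% interest in Ashford Industries Corp.
Chain via Beacon Ventures LLC → Silverbay Partners LP (R1): 100% × 65% × 12% = 7.8% of Meridian Textiles S.p.A.
Chain via Ashford Industries Corp. → Highfield Logistics SA (R1): 45% × 79% × 12% = 4.266% of Meridian Textiles S.p.A.
Aggregating (R3): 7.8% + 4.266% = 12.066%.

12.066%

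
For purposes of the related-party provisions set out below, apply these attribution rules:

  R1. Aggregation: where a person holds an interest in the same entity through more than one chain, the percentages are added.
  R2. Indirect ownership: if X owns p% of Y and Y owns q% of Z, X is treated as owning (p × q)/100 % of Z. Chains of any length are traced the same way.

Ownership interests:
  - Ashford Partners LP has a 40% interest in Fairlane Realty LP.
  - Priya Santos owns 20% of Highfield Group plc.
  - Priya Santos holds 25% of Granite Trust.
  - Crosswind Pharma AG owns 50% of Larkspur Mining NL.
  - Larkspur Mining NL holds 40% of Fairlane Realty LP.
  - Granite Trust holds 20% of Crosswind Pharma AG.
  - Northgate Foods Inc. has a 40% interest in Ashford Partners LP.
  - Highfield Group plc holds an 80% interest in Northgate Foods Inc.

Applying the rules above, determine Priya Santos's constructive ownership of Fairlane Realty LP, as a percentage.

3.56%

Chain via Granite Trust → Crosswind Pharma AG → Larkspur Mining NL (R2): 25% × 20% × 50% × 40% = 1% of Fairlane Realty LP.
Chain via Highfield Group plc → Northgate Foods Inc. → Ashford Partners LP (R2): 20% × 80% × 40% × 40% = 2.56% of Fairlane Realty LP.
Aggregating (R1): 1% + 2.56% = 3.56%.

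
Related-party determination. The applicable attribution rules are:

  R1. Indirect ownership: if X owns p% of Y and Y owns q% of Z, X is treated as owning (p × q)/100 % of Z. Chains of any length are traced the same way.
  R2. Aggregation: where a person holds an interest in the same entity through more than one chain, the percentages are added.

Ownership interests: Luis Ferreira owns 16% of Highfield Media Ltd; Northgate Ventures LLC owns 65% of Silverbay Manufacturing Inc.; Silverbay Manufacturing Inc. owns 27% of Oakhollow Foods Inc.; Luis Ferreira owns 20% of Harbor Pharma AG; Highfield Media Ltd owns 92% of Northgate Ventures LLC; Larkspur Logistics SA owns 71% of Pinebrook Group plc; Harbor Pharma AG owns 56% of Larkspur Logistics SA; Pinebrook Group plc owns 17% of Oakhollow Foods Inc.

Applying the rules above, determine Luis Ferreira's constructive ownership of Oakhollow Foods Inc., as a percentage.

3.9352%

Chain via Highfield Media Ltd → Northgate Ventures LLC → Silverbay Manufacturing Inc. (R1): 16% × 92% × 65% × 27% = 2.58336% of Oakhollow Foods Inc.
Chain via Harbor Pharma AG → Larkspur Logistics SA → Pinebrook Group plc (R1): 20% × 56% × 71% × 17% = 1.35184% of Oakhollow Foods Inc.
Aggregating (R2): 2.58336% + 1.35184% = 3.9352%.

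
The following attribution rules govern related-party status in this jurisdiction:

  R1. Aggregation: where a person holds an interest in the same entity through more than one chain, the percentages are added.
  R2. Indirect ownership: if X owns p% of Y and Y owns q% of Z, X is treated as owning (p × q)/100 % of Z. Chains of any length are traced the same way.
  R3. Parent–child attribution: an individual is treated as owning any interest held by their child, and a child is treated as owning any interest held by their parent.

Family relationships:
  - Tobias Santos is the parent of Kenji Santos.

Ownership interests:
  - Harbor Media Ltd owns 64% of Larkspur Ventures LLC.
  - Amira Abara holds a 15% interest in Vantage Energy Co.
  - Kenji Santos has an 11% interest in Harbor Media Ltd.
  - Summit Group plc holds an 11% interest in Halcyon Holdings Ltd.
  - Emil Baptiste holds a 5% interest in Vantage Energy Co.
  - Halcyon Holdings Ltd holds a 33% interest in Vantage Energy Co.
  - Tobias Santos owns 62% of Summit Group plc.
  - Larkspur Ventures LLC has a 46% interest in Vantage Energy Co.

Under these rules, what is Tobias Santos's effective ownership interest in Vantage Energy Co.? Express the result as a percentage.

By parent–child attribution (R3), Tobias Santos is treated as owning Kenji Santos's 11% interest in Harbor Media Ltd.
Chain via Summit Group plc → Halcyon Holdings Ltd (R2): 62% × 11% × 33% = 2.2506% of Vantage Energy Co.
Chain via Harbor Media Ltd → Larkspur Ventures LLC (R2): 11% × 64% × 46% = 3.2384% of Vantage Energy Co.
Aggregating (R1): 2.2506% + 3.2384% = 5.489%.

5.489%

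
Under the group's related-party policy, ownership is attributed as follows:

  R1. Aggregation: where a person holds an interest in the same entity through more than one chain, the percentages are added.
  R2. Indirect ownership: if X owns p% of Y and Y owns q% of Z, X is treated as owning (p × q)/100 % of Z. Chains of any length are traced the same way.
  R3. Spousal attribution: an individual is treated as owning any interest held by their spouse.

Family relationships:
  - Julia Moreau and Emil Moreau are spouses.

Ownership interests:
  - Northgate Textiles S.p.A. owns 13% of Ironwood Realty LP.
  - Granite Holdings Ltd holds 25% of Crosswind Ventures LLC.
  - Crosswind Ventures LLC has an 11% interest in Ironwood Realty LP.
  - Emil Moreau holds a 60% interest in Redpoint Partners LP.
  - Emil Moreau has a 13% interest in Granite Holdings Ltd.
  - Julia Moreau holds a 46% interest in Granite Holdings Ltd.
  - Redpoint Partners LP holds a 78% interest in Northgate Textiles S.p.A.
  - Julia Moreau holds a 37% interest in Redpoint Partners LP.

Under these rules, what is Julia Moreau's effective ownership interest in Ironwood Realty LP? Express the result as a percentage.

11.4583%

By spousal attribution (R3), Julia Moreau is treated as also owning Emil Moreau's interest in Granite Holdings Ltd, giving 46% + 13% = 59%.
By spousal attribution (R3), Julia Moreau is treated as also owning Emil Moreau's interest in Redpoint Partners LP, giving 37% + 60% = 97%.
Chain via Granite Holdings Ltd → Crosswind Ventures LLC (R2): 59% × 25% × 11% = 1.6225% of Ironwood Realty LP.
Chain via Redpoint Partners LP → Northgate Textiles S.p.A. (R2): 97% × 78% × 13% = 9.8358% of Ironwood Realty LP.
Aggregating (R1): 1.6225% + 9.8358% = 11.4583%.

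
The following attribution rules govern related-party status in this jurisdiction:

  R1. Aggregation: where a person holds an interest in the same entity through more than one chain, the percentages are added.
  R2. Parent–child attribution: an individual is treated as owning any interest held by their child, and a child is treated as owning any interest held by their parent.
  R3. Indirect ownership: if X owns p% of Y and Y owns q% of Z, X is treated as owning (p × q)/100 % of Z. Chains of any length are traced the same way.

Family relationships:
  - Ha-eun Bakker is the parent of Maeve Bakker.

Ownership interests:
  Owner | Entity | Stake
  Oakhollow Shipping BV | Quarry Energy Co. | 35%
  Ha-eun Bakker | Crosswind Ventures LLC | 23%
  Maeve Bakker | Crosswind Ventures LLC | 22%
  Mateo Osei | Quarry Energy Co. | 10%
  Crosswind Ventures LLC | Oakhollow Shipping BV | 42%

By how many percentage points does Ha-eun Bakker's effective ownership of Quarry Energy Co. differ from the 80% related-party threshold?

73.385

By parent–child attribution (R2), Ha-eun Bakker is treated as also owning Maeve Bakker's interest in Crosswind Ventures LLC, giving 23% + 22% = 45%.
Chain via Crosswind Ventures LLC → Oakhollow Shipping BV (R3): 45% × 42% × 35% = 6.615% of Quarry Energy Co.
6.615% falls short of the 80% threshold by 73.385 percentage points.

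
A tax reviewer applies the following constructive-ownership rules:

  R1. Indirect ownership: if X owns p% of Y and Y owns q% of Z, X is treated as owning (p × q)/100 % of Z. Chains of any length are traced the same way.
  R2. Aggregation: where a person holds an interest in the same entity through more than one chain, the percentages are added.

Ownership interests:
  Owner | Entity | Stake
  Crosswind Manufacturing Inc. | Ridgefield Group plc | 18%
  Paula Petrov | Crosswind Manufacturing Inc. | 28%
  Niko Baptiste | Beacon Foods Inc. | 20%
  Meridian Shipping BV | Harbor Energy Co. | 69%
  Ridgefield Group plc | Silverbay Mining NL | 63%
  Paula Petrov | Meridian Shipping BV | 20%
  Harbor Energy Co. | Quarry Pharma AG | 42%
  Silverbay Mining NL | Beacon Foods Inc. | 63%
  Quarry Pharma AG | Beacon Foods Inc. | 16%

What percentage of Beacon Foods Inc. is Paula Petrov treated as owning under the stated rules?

Chain via Meridian Shipping BV → Harbor Energy Co. → Quarry Pharma AG (R1): 20% × 69% × 42% × 16% = 0.92736% of Beacon Foods Inc.
Chain via Crosswind Manufacturing Inc. → Ridgefield Group plc → Silverbay Mining NL (R1): 28% × 18% × 63% × 63% = 2.000376% of Beacon Foods Inc.
Aggregating (R2): 0.92736% + 2.000376% = 2.927736%.

2.927736%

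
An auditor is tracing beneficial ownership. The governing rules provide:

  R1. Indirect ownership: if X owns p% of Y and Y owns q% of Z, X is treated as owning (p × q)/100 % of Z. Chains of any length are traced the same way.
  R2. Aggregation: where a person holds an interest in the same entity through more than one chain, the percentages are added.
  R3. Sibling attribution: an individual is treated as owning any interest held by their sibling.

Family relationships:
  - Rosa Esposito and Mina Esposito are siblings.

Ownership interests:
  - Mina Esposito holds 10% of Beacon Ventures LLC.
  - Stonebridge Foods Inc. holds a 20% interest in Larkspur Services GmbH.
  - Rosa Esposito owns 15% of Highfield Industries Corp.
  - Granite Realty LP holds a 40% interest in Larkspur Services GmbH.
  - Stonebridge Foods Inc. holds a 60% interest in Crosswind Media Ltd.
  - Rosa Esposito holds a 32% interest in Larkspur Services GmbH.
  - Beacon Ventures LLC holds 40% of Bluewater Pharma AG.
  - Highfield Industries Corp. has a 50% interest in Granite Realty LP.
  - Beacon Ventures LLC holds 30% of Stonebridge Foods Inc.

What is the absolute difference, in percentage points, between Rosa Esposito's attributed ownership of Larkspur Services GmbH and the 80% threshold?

By sibling attribution (R3), Rosa Esposito is treated as owning Mina Esposito's 10% interest in Beacon Ventures LLC.
Chain via Highfield Industries Corp. → Granite Realty LP (R1): 15% × 50% × 40% = 3% of Larkspur Services GmbH.
Direct interest in Larkspur Services GmbH: 32%.
Chain via Beacon Ventures LLC → Stonebridge Foods Inc. (R1): 10% × 30% × 20% = 0.6% of Larkspur Services GmbH.
Aggregating (R2): 3% + 32% + 0.6% = 35.6%.
35.6% falls short of the 80% threshold by 44.4 percentage points.

44.4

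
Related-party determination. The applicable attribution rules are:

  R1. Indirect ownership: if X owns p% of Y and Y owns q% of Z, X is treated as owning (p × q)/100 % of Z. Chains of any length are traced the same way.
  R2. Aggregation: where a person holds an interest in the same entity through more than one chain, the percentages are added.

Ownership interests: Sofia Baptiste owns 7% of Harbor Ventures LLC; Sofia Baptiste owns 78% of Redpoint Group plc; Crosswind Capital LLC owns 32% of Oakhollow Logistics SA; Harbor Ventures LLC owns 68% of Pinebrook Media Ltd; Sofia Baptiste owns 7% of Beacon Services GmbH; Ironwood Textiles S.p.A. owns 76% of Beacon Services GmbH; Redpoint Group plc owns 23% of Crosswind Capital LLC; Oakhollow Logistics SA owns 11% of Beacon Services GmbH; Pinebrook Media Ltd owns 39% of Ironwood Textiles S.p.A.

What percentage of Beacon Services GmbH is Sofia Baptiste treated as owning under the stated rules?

Chain via Redpoint Group plc → Crosswind Capital LLC → Oakhollow Logistics SA (R1): 78% × 23% × 32% × 11% = 0.631488% of Beacon Services GmbH.
Chain via Harbor Ventures LLC → Pinebrook Media Ltd → Ironwood Textiles S.p.A. (R1): 7% × 68% × 39% × 76% = 1.410864% of Beacon Services GmbH.
Direct interest in Beacon Services GmbH: 7%.
Aggregating (R2): 0.631488% + 1.410864% + 7% = 9.042352%.

9.042352%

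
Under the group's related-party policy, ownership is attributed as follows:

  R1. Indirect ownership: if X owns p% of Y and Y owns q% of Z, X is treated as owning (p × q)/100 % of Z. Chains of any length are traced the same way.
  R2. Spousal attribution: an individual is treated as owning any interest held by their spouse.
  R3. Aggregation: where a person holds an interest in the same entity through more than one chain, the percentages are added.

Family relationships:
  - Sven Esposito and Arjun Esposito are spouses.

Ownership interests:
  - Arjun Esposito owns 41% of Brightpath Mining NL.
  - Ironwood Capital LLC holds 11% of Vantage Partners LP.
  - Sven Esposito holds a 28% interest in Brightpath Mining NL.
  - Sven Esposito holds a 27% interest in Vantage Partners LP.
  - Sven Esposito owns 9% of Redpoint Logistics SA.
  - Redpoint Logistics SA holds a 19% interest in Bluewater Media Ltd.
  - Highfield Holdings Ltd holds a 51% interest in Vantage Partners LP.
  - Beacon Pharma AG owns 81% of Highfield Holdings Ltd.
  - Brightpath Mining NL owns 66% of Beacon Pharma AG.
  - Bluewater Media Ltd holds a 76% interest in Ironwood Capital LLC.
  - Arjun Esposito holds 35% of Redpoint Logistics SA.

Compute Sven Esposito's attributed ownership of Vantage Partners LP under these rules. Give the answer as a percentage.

46.51147%

By spousal attribution (R2), Sven Esposito is treated as also owning Arjun Esposito's interest in Brightpath Mining NL, giving 28% + 41% = 69%.
By spousal attribution (R2), Sven Esposito is treated as also owning Arjun Esposito's interest in Redpoint Logistics SA, giving 9% + 35% = 44%.
Chain via Brightpath Mining NL → Beacon Pharma AG → Highfield Holdings Ltd (R1): 69% × 66% × 81% × 51% = 18.812574% of Vantage Partners LP.
Chain via Redpoint Logistics SA → Bluewater Media Ltd → Ironwood Capital LLC (R1): 44% × 19% × 76% × 11% = 0.698896% of Vantage Partners LP.
Direct interest in Vantage Partners LP: 27%.
Aggregating (R3): 18.812574% + 0.698896% + 27% = 46.51147%.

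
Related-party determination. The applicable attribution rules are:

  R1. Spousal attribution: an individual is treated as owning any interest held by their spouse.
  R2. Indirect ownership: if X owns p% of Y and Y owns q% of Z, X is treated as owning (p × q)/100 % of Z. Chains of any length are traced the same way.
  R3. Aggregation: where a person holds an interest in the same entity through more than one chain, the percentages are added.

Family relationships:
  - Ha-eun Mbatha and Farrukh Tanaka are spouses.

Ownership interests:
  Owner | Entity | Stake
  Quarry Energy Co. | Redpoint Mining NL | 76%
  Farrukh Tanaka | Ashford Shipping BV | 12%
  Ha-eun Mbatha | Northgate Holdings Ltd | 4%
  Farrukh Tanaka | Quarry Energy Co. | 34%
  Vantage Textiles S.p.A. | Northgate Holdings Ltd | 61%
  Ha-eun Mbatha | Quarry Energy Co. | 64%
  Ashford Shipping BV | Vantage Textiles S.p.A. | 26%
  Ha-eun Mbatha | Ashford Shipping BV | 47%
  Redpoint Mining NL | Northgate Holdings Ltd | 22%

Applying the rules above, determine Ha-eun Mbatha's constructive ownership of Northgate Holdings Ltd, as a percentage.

By spousal attribution (R1), Ha-eun Mbatha is treated as also owning Farrukh Tanaka's interest in Ashford Shipping BV, giving 47% + 12% = 59%.
By spousal attribution (R1), Ha-eun Mbatha is treated as also owning Farrukh Tanaka's interest in Quarry Energy Co, giving 64% + 34% = 98%.
Chain via Ashford Shipping BV → Vantage Textiles S.p.A. (R2): 59% × 26% × 61% = 9.3574% of Northgate Holdings Ltd.
Chain via Quarry Energy Co. → Redpoint Mining NL (R2): 98% × 76% × 22% = 16.3856% of Northgate Holdings Ltd.
Direct interest in Northgate Holdings Ltd: 4%.
Aggregating (R3): 9.3574% + 16.3856% + 4% = 29.743%.

29.743%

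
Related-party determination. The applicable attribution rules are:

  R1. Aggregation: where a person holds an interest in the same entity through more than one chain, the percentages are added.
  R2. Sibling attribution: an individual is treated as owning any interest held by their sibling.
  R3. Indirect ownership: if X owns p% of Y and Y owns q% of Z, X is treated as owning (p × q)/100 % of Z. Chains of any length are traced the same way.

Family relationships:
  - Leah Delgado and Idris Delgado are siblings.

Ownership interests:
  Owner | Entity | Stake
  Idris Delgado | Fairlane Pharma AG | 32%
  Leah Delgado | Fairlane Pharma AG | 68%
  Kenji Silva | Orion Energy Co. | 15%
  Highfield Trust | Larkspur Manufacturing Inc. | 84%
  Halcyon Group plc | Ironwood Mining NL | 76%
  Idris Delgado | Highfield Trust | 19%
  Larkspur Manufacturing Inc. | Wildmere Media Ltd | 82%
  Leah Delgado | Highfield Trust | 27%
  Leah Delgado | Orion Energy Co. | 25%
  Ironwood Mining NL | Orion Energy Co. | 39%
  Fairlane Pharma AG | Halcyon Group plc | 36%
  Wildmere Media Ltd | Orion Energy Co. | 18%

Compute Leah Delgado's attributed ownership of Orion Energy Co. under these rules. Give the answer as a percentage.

41.373664%

By sibling attribution (R2), Leah Delgado is treated as also owning Idris Delgado's interest in Highfield Trust, giving 27% + 19% = 46%.
By sibling attribution (R2), Leah Delgado is treated as also owning Idris Delgado's interest in Fairlane Pharma AG, giving 68% + 32% = 100%.
Chain via Highfield Trust → Larkspur Manufacturing Inc. → Wildmere Media Ltd (R3): 46% × 84% × 82% × 18% = 5.703264% of Orion Energy Co.
Chain via Fairlane Pharma AG → Halcyon Group plc → Ironwood Mining NL (R3): 100% × 36% × 76% × 39% = 10.6704% of Orion Energy Co.
Direct interest in Orion Energy Co: 25%.
Aggregating (R1): 5.703264% + 10.6704% + 25% = 41.373664%.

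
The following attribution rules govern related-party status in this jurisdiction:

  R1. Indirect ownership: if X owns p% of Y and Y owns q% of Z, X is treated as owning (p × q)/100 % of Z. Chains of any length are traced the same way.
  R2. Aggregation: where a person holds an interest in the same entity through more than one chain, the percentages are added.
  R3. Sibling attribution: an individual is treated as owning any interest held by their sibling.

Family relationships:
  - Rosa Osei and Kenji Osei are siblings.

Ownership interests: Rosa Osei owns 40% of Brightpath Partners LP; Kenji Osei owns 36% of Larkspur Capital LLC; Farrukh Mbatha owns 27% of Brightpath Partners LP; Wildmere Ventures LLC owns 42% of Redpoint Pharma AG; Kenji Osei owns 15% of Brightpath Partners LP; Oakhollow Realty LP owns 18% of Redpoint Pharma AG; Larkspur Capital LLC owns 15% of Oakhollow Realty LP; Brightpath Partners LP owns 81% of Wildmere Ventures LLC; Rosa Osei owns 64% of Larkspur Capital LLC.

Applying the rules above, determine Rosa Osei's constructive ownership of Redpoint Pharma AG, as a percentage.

21.411%

By sibling attribution (R3), Rosa Osei is treated as also owning Kenji Osei's interest in Larkspur Capital LLC, giving 64% + 36% = 100%.
By sibling attribution (R3), Rosa Osei is treated as also owning Kenji Osei's interest in Brightpath Partners LP, giving 40% + 15% = 55%.
Chain via Larkspur Capital LLC → Oakhollow Realty LP (R1): 100% × 15% × 18% = 2.7% of Redpoint Pharma AG.
Chain via Brightpath Partners LP → Wildmere Ventures LLC (R1): 55% × 81% × 42% = 18.711% of Redpoint Pharma AG.
Aggregating (R2): 2.7% + 18.711% = 21.411%.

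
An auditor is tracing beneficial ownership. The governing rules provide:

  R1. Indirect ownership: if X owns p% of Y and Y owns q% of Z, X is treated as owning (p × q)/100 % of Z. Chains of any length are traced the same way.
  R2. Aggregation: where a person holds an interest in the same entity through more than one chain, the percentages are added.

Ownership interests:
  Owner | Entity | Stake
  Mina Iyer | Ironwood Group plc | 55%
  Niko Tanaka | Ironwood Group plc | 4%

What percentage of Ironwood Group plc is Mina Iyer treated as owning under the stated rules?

Direct interest in Ironwood Group plc: 55%.

55%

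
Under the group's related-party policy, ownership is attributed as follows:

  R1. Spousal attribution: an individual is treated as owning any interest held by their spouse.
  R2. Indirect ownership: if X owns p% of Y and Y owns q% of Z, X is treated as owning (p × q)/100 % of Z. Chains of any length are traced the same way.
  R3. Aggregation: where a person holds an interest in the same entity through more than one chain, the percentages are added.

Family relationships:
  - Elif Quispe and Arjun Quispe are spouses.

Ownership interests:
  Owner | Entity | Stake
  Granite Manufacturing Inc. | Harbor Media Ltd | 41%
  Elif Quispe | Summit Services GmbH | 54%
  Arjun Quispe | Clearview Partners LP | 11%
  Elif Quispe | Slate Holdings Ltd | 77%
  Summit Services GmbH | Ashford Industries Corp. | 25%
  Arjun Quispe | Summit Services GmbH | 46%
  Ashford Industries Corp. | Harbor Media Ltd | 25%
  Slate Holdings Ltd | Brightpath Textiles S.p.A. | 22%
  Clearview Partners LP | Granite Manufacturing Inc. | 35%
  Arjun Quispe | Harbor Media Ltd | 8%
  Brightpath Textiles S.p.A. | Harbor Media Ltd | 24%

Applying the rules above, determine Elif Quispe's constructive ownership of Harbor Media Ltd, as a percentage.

19.8941%

By spousal attribution (R1), Elif Quispe is treated as also owning Arjun Quispe's interest in Summit Services GmbH, giving 54% + 46% = 100%.
By spousal attribution (R1), Elif Quispe is treated as owning Arjun Quispe's 11% interest in Clearview Partners LP.
By spousal attribution (R1), Elif Quispe is treated as owning Arjun Quispe's 8% interest in Harbor Media Ltd.
Chain via Summit Services GmbH → Ashford Industries Corp. (R2): 100% × 25% × 25% = 6.25% of Harbor Media Ltd.
Chain via Slate Holdings Ltd → Brightpath Textiles S.p.A. (R2): 77% × 22% × 24% = 4.0656% of Harbor Media Ltd.
Chain via Clearview Partners LP → Granite Manufacturing Inc. (R2): 11% × 35% × 41% = 1.5785% of Harbor Media Ltd.
Direct interest in Harbor Media Ltd: 8%.
Aggregating (R3): 6.25% + 4.0656% + 1.5785% + 8% = 19.8941%.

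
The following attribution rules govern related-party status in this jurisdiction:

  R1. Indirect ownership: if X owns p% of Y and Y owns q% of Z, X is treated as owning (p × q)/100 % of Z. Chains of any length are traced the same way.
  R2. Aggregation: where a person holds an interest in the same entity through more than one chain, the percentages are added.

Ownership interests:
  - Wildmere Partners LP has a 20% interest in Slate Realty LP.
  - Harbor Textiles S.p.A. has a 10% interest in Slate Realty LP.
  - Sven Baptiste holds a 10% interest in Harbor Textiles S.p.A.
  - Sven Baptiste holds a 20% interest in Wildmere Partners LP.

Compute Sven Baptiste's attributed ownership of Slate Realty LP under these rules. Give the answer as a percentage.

Chain via Harbor Textiles S.p.A. (R1): 10% × 10% = 1% of Slate Realty LP.
Chain via Wildmere Partners LP (R1): 20% × 20% = 4% of Slate Realty LP.
Aggregating (R2): 1% + 4% = 5%.

5%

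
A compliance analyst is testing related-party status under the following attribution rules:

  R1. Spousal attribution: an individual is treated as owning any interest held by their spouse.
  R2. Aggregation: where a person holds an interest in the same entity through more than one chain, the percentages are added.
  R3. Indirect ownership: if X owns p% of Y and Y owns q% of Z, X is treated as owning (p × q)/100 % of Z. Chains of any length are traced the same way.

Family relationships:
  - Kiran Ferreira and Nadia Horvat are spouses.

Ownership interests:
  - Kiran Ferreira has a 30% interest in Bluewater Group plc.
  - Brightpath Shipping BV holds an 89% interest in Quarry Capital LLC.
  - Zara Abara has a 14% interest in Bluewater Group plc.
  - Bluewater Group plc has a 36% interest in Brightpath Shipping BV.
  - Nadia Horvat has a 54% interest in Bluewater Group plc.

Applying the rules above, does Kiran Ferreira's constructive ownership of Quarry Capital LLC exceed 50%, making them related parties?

By spousal attribution (R1), Kiran Ferreira is treated as also owning Nadia Horvat's interest in Bluewater Group plc, giving 30% + 54% = 84%.
Chain via Bluewater Group plc → Brightpath Shipping BV (R3): 84% × 36% × 89% = 26.9136% of Quarry Capital LLC.
26.9136% does not exceed the 50% threshold, so Kiran is not a related party to Quarry Capital LLC.

No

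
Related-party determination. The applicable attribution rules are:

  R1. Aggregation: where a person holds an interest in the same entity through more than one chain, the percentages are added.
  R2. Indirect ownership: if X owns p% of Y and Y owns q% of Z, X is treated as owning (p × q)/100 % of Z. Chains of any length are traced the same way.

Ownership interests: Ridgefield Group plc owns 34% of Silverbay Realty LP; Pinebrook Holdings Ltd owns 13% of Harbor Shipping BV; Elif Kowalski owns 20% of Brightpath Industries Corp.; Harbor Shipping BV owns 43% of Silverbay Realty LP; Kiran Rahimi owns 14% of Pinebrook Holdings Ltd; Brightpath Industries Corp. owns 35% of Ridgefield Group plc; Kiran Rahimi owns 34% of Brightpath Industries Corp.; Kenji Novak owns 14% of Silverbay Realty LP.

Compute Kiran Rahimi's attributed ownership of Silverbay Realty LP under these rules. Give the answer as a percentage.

4.8286%

Chain via Brightpath Industries Corp. → Ridgefield Group plc (R2): 34% × 35% × 34% = 4.046% of Silverbay Realty LP.
Chain via Pinebrook Holdings Ltd → Harbor Shipping BV (R2): 14% × 13% × 43% = 0.7826% of Silverbay Realty LP.
Aggregating (R1): 4.046% + 0.7826% = 4.8286%.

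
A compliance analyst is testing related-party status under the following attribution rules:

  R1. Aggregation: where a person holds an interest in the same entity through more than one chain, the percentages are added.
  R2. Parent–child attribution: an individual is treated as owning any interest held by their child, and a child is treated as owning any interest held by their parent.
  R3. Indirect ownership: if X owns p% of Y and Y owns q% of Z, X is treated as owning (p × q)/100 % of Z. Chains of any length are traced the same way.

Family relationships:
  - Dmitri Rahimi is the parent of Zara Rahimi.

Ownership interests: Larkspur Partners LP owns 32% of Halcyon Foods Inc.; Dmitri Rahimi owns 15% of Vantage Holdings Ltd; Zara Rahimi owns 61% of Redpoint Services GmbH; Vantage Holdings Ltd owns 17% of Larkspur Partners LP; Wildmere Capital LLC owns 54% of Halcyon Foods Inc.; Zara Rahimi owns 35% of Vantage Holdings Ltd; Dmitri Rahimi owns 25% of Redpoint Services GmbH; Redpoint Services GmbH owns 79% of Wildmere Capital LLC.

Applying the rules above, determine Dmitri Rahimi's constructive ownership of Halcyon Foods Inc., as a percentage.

39.4076%

By parent–child attribution (R2), Dmitri Rahimi is treated as also owning Zara Rahimi's interest in Redpoint Services GmbH, giving 25% + 61% = 86%.
By parent–child attribution (R2), Dmitri Rahimi is treated as also owning Zara Rahimi's interest in Vantage Holdings Ltd, giving 15% + 35% = 50%.
Chain via Redpoint Services GmbH → Wildmere Capital LLC (R3): 86% × 79% × 54% = 36.6876% of Halcyon Foods Inc.
Chain via Vantage Holdings Ltd → Larkspur Partners LP (R3): 50% × 17% × 32% = 2.72% of Halcyon Foods Inc.
Aggregating (R1): 36.6876% + 2.72% = 39.4076%.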